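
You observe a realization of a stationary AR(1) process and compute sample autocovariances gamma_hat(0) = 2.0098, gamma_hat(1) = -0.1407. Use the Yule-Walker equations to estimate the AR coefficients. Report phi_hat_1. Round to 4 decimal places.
\hat\phi_{1} = -0.0700

The Yule-Walker equations for an AR(p) process read, in matrix form,
  Gamma_p phi = r_p,   with   (Gamma_p)_{ij} = gamma(|i - j|),
                       (r_p)_i = gamma(i),   i,j = 1..p.
Substitute the sample gammas (Toeplitz matrix and right-hand side of size 1):
  Gamma_p = [[2.0098]]
  r_p     = [-0.1407]
With p = 1 this is the single equation gamma(0) phi_1 = gamma(1):
  phi_hat_1 = gamma(1) / gamma(0) = -0.1407 / 2.0098 = -0.0700.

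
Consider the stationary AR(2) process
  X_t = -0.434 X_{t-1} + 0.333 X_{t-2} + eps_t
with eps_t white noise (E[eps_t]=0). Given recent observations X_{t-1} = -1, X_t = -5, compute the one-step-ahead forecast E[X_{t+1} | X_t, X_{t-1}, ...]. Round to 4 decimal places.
E[X_{t+1} \mid \mathcal F_t] = 1.8370

For an AR(p) model X_t = c + sum_i phi_i X_{t-i} + eps_t, the
one-step-ahead conditional mean is
  E[X_{t+1} | X_t, ...] = c + sum_i phi_i X_{t+1-i}.
Substitute known values:
  E[X_{t+1} | ...] = (-0.434) * (-5) + (0.333) * (-1)
                   = 1.8370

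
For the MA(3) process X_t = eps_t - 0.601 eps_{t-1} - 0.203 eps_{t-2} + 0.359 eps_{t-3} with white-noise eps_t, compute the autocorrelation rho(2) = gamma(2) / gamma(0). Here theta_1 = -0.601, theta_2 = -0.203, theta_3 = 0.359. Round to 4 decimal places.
\rho(2) = -0.2735

For an MA(q) process with theta_0 = 1, the autocovariance is
  gamma(k) = sigma^2 * sum_{i=0..q-k} theta_i * theta_{i+k},
and rho(k) = gamma(k) / gamma(0). Sigma^2 cancels.
  numerator   = (1)*(-0.203) + (-0.601)*(0.359) = -0.418759.
  denominator = (1)^2 + (-0.601)^2 + (-0.203)^2 + (0.359)^2 = 1.531291.
  rho(2) = -0.418759 / 1.531291 = -0.2735.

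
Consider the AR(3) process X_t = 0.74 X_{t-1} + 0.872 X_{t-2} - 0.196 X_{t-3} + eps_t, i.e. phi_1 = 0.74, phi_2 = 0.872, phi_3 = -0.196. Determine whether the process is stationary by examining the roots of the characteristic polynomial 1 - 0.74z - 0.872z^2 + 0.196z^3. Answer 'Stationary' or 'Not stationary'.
\text{Not stationary}

The AR(p) characteristic polynomial is P(z) = 1 - 0.74z - 0.872z^2 + 0.196z^3.
Stationarity requires all roots to lie outside the unit circle, i.e. |z| > 1 for every root.
Degree 3: look for a simple real root z0 first, then factor out (1 - z/z0) and solve the remaining quadratic.
Testing z0 = 5: P(5) = 1 + (-0.74)(5) + (-0.872)(5)^2 + (0.196)(5)^3
  = 1 + (-3.7) + (-21.8) + (24.5) = 0.  So z_0 = 5 is a root, |z_0| = 5.
Divide out the factor (1 - 0.2 z) = (1 - z/z0) (since 1/z0 = 0.2):
  P(z) = (1 - 0.2 z)(1 + (-0.54) z + (-0.98) z^2)
  [check: z-coef -0.54 - (0.2) = -0.74; z^2-coef -0.98 - (0.2)(-0.54) = -0.872; z^3-coef -(0.2)(-0.98) = 0.196.]
Remaining roots from the quadratic factor 1 + (-0.54) z + (-0.98) z^2:
  Set 1 + (-0.54) z + (-0.98) z^2 = 0, i.e. a z^2 + b z + c = 0 with a = -0.98, b = -0.54, c = 1.
  Discriminant D = b^2 - 4ac = (-0.54)^2 - 4*(-0.98)*1 = 0.2916 - (-3.92) = 4.2116.
  D >= 0, so the roots are real: z = (-b +/- sqrt(D)) / (2a) = (0.54 +/- 2.052218) / (-1.96).
    z_1 = (0.54 + 2.052218) / (-1.96) = -1.3226,   |z_1| = 1.3226.
    z_2 = (0.54 - 2.052218) / (-1.96) = 0.7715,   |z_2| = 0.7715.
Moduli of all roots: 5.0000, 1.3226, 0.7715.
All moduli strictly greater than 1? No.
Verdict: Not stationary.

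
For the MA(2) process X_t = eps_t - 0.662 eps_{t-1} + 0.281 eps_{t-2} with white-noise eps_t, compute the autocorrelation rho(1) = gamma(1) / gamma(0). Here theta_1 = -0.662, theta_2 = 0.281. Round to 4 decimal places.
\rho(1) = -0.5589

For an MA(q) process with theta_0 = 1, the autocovariance is
  gamma(k) = sigma^2 * sum_{i=0..q-k} theta_i * theta_{i+k},
and rho(k) = gamma(k) / gamma(0). Sigma^2 cancels.
  numerator   = (1)*(-0.662) + (-0.662)*(0.281) = -0.848022.
  denominator = (1)^2 + (-0.662)^2 + (0.281)^2 = 1.517205.
  rho(1) = -0.848022 / 1.517205 = -0.5589.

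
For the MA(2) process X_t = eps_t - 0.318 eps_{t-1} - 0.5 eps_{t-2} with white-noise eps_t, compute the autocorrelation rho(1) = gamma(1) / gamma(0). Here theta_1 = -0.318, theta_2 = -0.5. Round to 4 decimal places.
\rho(1) = -0.1177

For an MA(q) process with theta_0 = 1, the autocovariance is
  gamma(k) = sigma^2 * sum_{i=0..q-k} theta_i * theta_{i+k},
and rho(k) = gamma(k) / gamma(0). Sigma^2 cancels.
  numerator   = (1)*(-0.318) + (-0.318)*(-0.5) = -0.159.
  denominator = (1)^2 + (-0.318)^2 + (-0.5)^2 = 1.351124.
  rho(1) = -0.159 / 1.351124 = -0.1177.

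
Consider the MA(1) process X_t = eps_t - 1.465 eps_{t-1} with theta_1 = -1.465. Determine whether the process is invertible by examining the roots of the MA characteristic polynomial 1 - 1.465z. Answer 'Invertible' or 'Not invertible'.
\text{Not invertible}

The MA(q) characteristic polynomial is P(z) = 1 - 1.465z.
Invertibility requires all roots to lie outside the unit circle, i.e. |z| > 1 for every root.
This is linear in z: 1 + (-1.465) z = 0  =>  z = -1/(-1.465) = 0.682594,  |z| = 0.682594.
Moduli of all roots: 0.6826.
All moduli strictly greater than 1? No.
Verdict: Not invertible.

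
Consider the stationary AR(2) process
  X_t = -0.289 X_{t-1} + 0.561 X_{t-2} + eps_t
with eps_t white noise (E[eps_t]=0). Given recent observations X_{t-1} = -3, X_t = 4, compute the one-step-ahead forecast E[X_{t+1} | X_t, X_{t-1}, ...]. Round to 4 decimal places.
E[X_{t+1} \mid \mathcal F_t] = -2.8390

For an AR(p) model X_t = c + sum_i phi_i X_{t-i} + eps_t, the
one-step-ahead conditional mean is
  E[X_{t+1} | X_t, ...] = c + sum_i phi_i X_{t+1-i}.
Substitute known values:
  E[X_{t+1} | ...] = (-0.289) * (4) + (0.561) * (-3)
                   = -2.8390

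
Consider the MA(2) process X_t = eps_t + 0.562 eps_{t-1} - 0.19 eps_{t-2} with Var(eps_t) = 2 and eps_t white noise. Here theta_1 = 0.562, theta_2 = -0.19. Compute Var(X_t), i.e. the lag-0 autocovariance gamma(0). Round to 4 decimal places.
\gamma(0) = 2.7039

For an MA(q) process X_t = eps_t + sum_i theta_i eps_{t-i} with
Var(eps_t) = sigma^2, the variance is
  gamma(0) = sigma^2 * (1 + sum_i theta_i^2).
  sum_i theta_i^2 = (0.562)^2 + (-0.19)^2 = 0.315844 + 0.0361 = 0.351944.
  gamma(0) = 2 * (1 + 0.351944) = 2 * 1.351944 = 2.703888, which rounds to 2.7039.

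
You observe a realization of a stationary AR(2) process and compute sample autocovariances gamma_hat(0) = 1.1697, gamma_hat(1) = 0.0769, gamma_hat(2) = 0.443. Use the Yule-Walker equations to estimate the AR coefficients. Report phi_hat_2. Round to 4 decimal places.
\hat\phi_{2} = 0.3760

The Yule-Walker equations for an AR(p) process read, in matrix form,
  Gamma_p phi = r_p,   with   (Gamma_p)_{ij} = gamma(|i - j|),
                       (r_p)_i = gamma(i),   i,j = 1..p.
Substitute the sample gammas (Toeplitz matrix and right-hand side of size 2):
  Gamma_p = [[1.1697, 0.0769], [0.0769, 1.1697]]
  r_p     = [0.0769, 0.443]
Written out:
  1.1697 phi_1 + 0.0769 phi_2 = 0.0769
  0.0769 phi_1 + 1.1697 phi_2 = 0.443
Solve by Cramer's rule:
  det = gamma(0)^2 - gamma(1)^2 = (1.1697)^2 - (0.0769)^2 = 1.36819809 - 0.00591361 = 1.36228448
  phi_hat_1 = [gamma(1) gamma(0) - gamma(1) gamma(2)] / det = [(0.0769)(1.1697) - (0.0769)(0.443)] / 1.36228448 = 0.05588323 / 1.36228448 = 0.041
  phi_hat_2 = [gamma(0) gamma(2) - gamma(1)^2] / det = [(1.1697)(0.443) - (0.0769)^2] / 1.36228448 = 0.51226349 / 1.36228448 = 0.376
So phi_hat = [0.0410, 0.3760].
Therefore phi_hat_2 = 0.3760.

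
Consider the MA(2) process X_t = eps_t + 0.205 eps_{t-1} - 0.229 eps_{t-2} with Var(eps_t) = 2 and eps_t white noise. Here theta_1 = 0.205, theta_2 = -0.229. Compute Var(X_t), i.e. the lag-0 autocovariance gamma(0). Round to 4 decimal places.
\gamma(0) = 2.1889

For an MA(q) process X_t = eps_t + sum_i theta_i eps_{t-i} with
Var(eps_t) = sigma^2, the variance is
  gamma(0) = sigma^2 * (1 + sum_i theta_i^2).
  sum_i theta_i^2 = (0.205)^2 + (-0.229)^2 = 0.042025 + 0.052441 = 0.094466.
  gamma(0) = 2 * (1 + 0.094466) = 2 * 1.094466 = 2.188932, which rounds to 2.1889.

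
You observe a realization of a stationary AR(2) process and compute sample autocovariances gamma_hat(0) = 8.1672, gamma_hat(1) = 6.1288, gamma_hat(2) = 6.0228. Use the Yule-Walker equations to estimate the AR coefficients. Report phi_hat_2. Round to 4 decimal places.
\hat\phi_{2} = 0.3990

The Yule-Walker equations for an AR(p) process read, in matrix form,
  Gamma_p phi = r_p,   with   (Gamma_p)_{ij} = gamma(|i - j|),
                       (r_p)_i = gamma(i),   i,j = 1..p.
Substitute the sample gammas (Toeplitz matrix and right-hand side of size 2):
  Gamma_p = [[8.1672, 6.1288], [6.1288, 8.1672]]
  r_p     = [6.1288, 6.0228]
Written out:
  8.1672 phi_1 + 6.1288 phi_2 = 6.1288
  6.1288 phi_1 + 8.1672 phi_2 = 6.0228
Solve by Cramer's rule:
  det = gamma(0)^2 - gamma(1)^2 = (8.1672)^2 - (6.1288)^2 = 66.70315584 - 37.56218944 = 29.1409664
  phi_hat_1 = [gamma(1) gamma(0) - gamma(1) gamma(2)] / det = [(6.1288)(8.1672) - (6.1288)(6.0228)] / 29.1409664 = 13.14259872 / 29.1409664 = 0.451
  phi_hat_2 = [gamma(0) gamma(2) - gamma(1)^2] / det = [(8.1672)(6.0228) - (6.1288)^2] / 29.1409664 = 11.62722272 / 29.1409664 = 0.399
So phi_hat = [0.4510, 0.3990].
Therefore phi_hat_2 = 0.3990.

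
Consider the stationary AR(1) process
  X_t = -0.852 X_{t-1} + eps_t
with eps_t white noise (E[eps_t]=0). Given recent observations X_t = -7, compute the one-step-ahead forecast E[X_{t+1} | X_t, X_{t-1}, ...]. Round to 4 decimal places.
E[X_{t+1} \mid \mathcal F_t] = 5.9640

For an AR(p) model X_t = c + sum_i phi_i X_{t-i} + eps_t, the
one-step-ahead conditional mean is
  E[X_{t+1} | X_t, ...] = c + sum_i phi_i X_{t+1-i}.
Substitute known values:
  E[X_{t+1} | ...] = (-0.852) * (-7)
                   = 5.9640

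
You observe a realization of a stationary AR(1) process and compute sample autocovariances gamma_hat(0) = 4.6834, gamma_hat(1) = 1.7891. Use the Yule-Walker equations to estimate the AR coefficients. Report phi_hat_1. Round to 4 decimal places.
\hat\phi_{1} = 0.3820

The Yule-Walker equations for an AR(p) process read, in matrix form,
  Gamma_p phi = r_p,   with   (Gamma_p)_{ij} = gamma(|i - j|),
                       (r_p)_i = gamma(i),   i,j = 1..p.
Substitute the sample gammas (Toeplitz matrix and right-hand side of size 1):
  Gamma_p = [[4.6834]]
  r_p     = [1.7891]
With p = 1 this is the single equation gamma(0) phi_1 = gamma(1):
  phi_hat_1 = gamma(1) / gamma(0) = 1.7891 / 4.6834 = 0.3820.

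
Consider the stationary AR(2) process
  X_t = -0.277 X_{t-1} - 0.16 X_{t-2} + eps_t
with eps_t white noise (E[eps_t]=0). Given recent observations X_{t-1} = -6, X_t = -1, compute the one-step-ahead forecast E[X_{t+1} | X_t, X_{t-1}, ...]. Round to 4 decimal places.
E[X_{t+1} \mid \mathcal F_t] = 1.2370

For an AR(p) model X_t = c + sum_i phi_i X_{t-i} + eps_t, the
one-step-ahead conditional mean is
  E[X_{t+1} | X_t, ...] = c + sum_i phi_i X_{t+1-i}.
Substitute known values:
  E[X_{t+1} | ...] = (-0.277) * (-1) + (-0.16) * (-6)
                   = 1.2370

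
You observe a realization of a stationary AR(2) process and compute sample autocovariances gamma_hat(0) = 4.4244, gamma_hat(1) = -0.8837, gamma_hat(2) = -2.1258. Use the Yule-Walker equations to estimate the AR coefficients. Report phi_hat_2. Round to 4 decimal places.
\hat\phi_{2} = -0.5420

The Yule-Walker equations for an AR(p) process read, in matrix form,
  Gamma_p phi = r_p,   with   (Gamma_p)_{ij} = gamma(|i - j|),
                       (r_p)_i = gamma(i),   i,j = 1..p.
Substitute the sample gammas (Toeplitz matrix and right-hand side of size 2):
  Gamma_p = [[4.4244, -0.8837], [-0.8837, 4.4244]]
  r_p     = [-0.8837, -2.1258]
Written out:
  4.4244 phi_1 - 0.8837 phi_2 = -0.8837
  -0.8837 phi_1 + 4.4244 phi_2 = -2.1258
Solve by Cramer's rule:
  det = gamma(0)^2 - gamma(1)^2 = (4.4244)^2 - (-0.8837)^2 = 19.57531536 - 0.78092569 = 18.79438967
  phi_hat_1 = [gamma(1) gamma(0) - gamma(1) gamma(2)] / det = [(-0.8837)(4.4244) - (-0.8837)(-2.1258)] / 18.79438967 = -5.78841174 / 18.79438967 = -0.308
  phi_hat_2 = [gamma(0) gamma(2) - gamma(1)^2] / det = [(4.4244)(-2.1258) - (-0.8837)^2] / 18.79438967 = -10.18631521 / 18.79438967 = -0.542
So phi_hat = [-0.3080, -0.5420].
Therefore phi_hat_2 = -0.5420.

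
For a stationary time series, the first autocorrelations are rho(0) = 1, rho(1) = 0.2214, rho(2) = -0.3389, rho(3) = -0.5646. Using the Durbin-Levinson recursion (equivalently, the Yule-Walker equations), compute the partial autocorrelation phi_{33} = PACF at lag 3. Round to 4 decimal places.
\phi_{33} = -0.4650

The PACF at lag k is phi_{kk}, the last component of the solution
to the Yule-Walker system G_k phi = r_k where
  (G_k)_{ij} = rho(|i - j|), (r_k)_i = rho(i), i,j = 1..k.
Equivalently, Durbin-Levinson gives phi_{kk} iteratively:
  phi_{11} = rho(1)
  phi_{kk} = [rho(k) - sum_{j=1..k-1} phi_{k-1,j} rho(k-j)]
            / [1 - sum_{j=1..k-1} phi_{k-1,j} rho(j)],
  phi_{k,j} = phi_{k-1,j} - phi_{kk} phi_{k-1,k-j},  j = 1..k-1.
Step k = 1:
  phi_11 = rho(1) = 0.2214.
Step k = 2:
  phi_22 = [rho(2) - phi_11 rho(1)] / [1 - phi_11 rho(1)] = [-0.3389 - (0.2214)(0.2214)] / [1 - (0.2214)(0.2214)]
         = -0.38791796 / 0.95098204 = -0.407913.
  Update: phi_21 = phi_11 - phi_22 phi_11 = 0.2214 - (-0.407913)(0.2214) = 0.311712.
Step k = 3:
  phi_33 = [rho(3) - phi_21 rho(2) - phi_22 rho(1)] / [1 - phi_21 rho(1) - phi_22 rho(2)]
    numerator   = -0.5646 - (0.311712)(-0.3389) - (-0.407913)(0.2214) = -0.36864888
    denominator = 1 - (0.311712)(0.2214) - (-0.407913)(-0.3389) = 0.79274525
  phi_33 = -0.36864888 / 0.79274525 = -0.465.
Therefore phi_{33} = -0.4650.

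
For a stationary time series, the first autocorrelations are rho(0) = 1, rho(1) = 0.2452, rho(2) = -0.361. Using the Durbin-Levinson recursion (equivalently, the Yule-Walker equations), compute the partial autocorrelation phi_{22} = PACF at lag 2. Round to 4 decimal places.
\phi_{22} = -0.4481

The PACF at lag k is phi_{kk}, the last component of the solution
to the Yule-Walker system G_k phi = r_k where
  (G_k)_{ij} = rho(|i - j|), (r_k)_i = rho(i), i,j = 1..k.
Equivalently, Durbin-Levinson gives phi_{kk} iteratively:
  phi_{11} = rho(1)
  phi_{kk} = [rho(k) - sum_{j=1..k-1} phi_{k-1,j} rho(k-j)]
            / [1 - sum_{j=1..k-1} phi_{k-1,j} rho(j)],
  phi_{k,j} = phi_{k-1,j} - phi_{kk} phi_{k-1,k-j},  j = 1..k-1.
Step k = 1:
  phi_11 = rho(1) = 0.2452.
Step k = 2:
  phi_22 = [rho(2) - phi_11 rho(1)] / [1 - phi_11 rho(1)] = [-0.361 - (0.2452)(0.2452)] / [1 - (0.2452)(0.2452)]
         = -0.42112304 / 0.93987696 = -0.4481.
Therefore phi_{22} = -0.4481.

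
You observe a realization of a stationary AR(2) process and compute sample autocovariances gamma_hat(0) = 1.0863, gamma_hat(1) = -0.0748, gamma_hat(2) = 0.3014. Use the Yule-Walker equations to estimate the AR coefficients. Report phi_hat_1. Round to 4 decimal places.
\hat\phi_{1} = -0.0500

The Yule-Walker equations for an AR(p) process read, in matrix form,
  Gamma_p phi = r_p,   with   (Gamma_p)_{ij} = gamma(|i - j|),
                       (r_p)_i = gamma(i),   i,j = 1..p.
Substitute the sample gammas (Toeplitz matrix and right-hand side of size 2):
  Gamma_p = [[1.0863, -0.0748], [-0.0748, 1.0863]]
  r_p     = [-0.0748, 0.3014]
Written out:
  1.0863 phi_1 - 0.0748 phi_2 = -0.0748
  -0.0748 phi_1 + 1.0863 phi_2 = 0.3014
Solve by Cramer's rule:
  det = gamma(0)^2 - gamma(1)^2 = (1.0863)^2 - (-0.0748)^2 = 1.18004769 - 0.00559504 = 1.17445265
  phi_hat_1 = [gamma(1) gamma(0) - gamma(1) gamma(2)] / det = [(-0.0748)(1.0863) - (-0.0748)(0.3014)] / 1.17445265 = -0.05871052 / 1.17445265 = -0.05
  phi_hat_2 = [gamma(0) gamma(2) - gamma(1)^2] / det = [(1.0863)(0.3014) - (-0.0748)^2] / 1.17445265 = 0.32181578 / 1.17445265 = 0.274
So phi_hat = [-0.0500, 0.2740].
Therefore phi_hat_1 = -0.0500.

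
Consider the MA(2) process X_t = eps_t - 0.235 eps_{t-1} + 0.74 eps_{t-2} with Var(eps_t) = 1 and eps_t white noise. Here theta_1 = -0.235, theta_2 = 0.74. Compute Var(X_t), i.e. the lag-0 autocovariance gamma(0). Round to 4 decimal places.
\gamma(0) = 1.6028

For an MA(q) process X_t = eps_t + sum_i theta_i eps_{t-i} with
Var(eps_t) = sigma^2, the variance is
  gamma(0) = sigma^2 * (1 + sum_i theta_i^2).
  sum_i theta_i^2 = (-0.235)^2 + (0.74)^2 = 0.055225 + 0.5476 = 0.602825.
  gamma(0) = 1 * (1 + 0.602825) = 1 * 1.602825 = 1.602825, which rounds to 1.6028.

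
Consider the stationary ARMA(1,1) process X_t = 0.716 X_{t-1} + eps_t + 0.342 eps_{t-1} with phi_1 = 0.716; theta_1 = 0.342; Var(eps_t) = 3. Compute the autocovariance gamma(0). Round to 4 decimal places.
\gamma(0) = 9.8906

Multiply the model equation by X_{t-k} and take expectations. With theta_0 = psi_0 = 1 and psi_j the MA(infinity) weights, this gives
  gamma(k) - sum_i phi_i gamma(k-i) = c_k,
  c_k = sigma^2 * sum_{j=k..q} theta_j psi_{j-k}   (c_k = 0 for k > q),
using gamma(-m) = gamma(m).
psi-weights needed (psi_j = theta_j + sum_i phi_i psi_{j-i}):
  psi_1 = theta_1 + phi_1 = 0.342 + (0.716) = 1.058
Right-hand sides:
  c_0 = sigma^2 (1 + theta_1 psi_1) = 3 * (1 + (0.342)(1.058)) = 3 * 1.361836 = 4.085508
  c_1 = sigma^2 theta_1 = 3 * (0.342) = 1.026
  c_2 = 0
Equations for k = 0 and k = 1 (AR order 1):
  gamma(0) = phi_1 gamma(1) + c_0
  gamma(1) = phi_1 gamma(0) + c_1
Substituting the second into the first: gamma(0) (1 - phi_1^2) = c_0 + phi_1 c_1, so
  gamma(0) = (c_0 + phi_1 c_1) / (1 - phi_1^2) = (4.085508 + (0.716)(1.026)) / (1 - (0.716)^2) = 4.820124 / 0.487344 = 9.890599.
Therefore gamma(0) = 9.8906 (to 4 decimal places).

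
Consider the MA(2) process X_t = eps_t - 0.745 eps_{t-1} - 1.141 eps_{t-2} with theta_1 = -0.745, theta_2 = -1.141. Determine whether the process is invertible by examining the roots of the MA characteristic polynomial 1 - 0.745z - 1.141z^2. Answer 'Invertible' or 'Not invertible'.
\text{Not invertible}

The MA(q) characteristic polynomial is P(z) = 1 - 0.745z - 1.141z^2.
Invertibility requires all roots to lie outside the unit circle, i.e. |z| > 1 for every root.
Set 1 + (-0.745) z + (-1.141) z^2 = 0, i.e. a z^2 + b z + c = 0 with a = -1.141, b = -0.745, c = 1.
Discriminant D = b^2 - 4ac = (-0.745)^2 - 4*(-1.141)*1 = 0.555025 - (-4.564) = 5.119025.
D >= 0, so the roots are real: z = (-b +/- sqrt(D)) / (2a) = (0.745 +/- 2.262526) / (-2.282).
  z_1 = (0.745 + 2.262526) / (-2.282) = -1.3179,   |z_1| = 1.3179.
  z_2 = (0.745 - 2.262526) / (-2.282) = 0.665,   |z_2| = 0.665.
Moduli of all roots: 1.3179, 0.6650.
All moduli strictly greater than 1? No.
Verdict: Not invertible.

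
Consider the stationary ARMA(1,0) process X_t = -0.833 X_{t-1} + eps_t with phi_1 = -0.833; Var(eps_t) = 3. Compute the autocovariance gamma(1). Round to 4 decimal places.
\gamma(1) = -8.1637

Multiply the model equation by X_{t-k} and take expectations. With theta_0 = psi_0 = 1 and psi_j the MA(infinity) weights, this gives
  gamma(k) - sum_i phi_i gamma(k-i) = c_k,
  c_k = sigma^2 * sum_{j=k..q} theta_j psi_{j-k}   (c_k = 0 for k > q),
using gamma(-m) = gamma(m).
Pure AR (q = 0): c_0 = sigma^2 = 3, c_k = 0 for k >= 1.
Equations for k = 0 and k = 1 (AR order 1):
  gamma(0) = phi_1 gamma(1) + c_0
  gamma(1) = phi_1 gamma(0) + c_1
Substituting the second into the first: gamma(0) (1 - phi_1^2) = c_0 + phi_1 c_1, so
  gamma(0) = c_0 / (1 - phi_1^2) = 3 / (1 - (-0.833)^2) = 3 / 0.306111 = 9.800367.
  gamma(1) = phi_1 gamma(0) = (-0.833)(9.800367) = -8.163705.
Therefore gamma(1) = -8.1637 (to 4 decimal places).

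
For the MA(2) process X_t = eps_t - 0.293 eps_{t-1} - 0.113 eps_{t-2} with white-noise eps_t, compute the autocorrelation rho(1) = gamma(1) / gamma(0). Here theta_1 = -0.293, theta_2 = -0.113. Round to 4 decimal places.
\rho(1) = -0.2366

For an MA(q) process with theta_0 = 1, the autocovariance is
  gamma(k) = sigma^2 * sum_{i=0..q-k} theta_i * theta_{i+k},
and rho(k) = gamma(k) / gamma(0). Sigma^2 cancels.
  numerator   = (1)*(-0.293) + (-0.293)*(-0.113) = -0.259891.
  denominator = (1)^2 + (-0.293)^2 + (-0.113)^2 = 1.098618.
  rho(1) = -0.259891 / 1.098618 = -0.2366.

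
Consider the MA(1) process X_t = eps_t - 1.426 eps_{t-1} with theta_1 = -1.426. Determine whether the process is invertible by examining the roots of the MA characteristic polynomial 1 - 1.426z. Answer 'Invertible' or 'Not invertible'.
\text{Not invertible}

The MA(q) characteristic polynomial is P(z) = 1 - 1.426z.
Invertibility requires all roots to lie outside the unit circle, i.e. |z| > 1 for every root.
This is linear in z: 1 + (-1.426) z = 0  =>  z = -1/(-1.426) = 0.701262,  |z| = 0.701262.
Moduli of all roots: 0.7013.
All moduli strictly greater than 1? No.
Verdict: Not invertible.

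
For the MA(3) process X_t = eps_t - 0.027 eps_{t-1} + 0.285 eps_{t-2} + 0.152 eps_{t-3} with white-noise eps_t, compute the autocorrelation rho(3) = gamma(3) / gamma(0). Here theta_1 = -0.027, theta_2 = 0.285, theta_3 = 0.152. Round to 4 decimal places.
\rho(3) = 0.1375

For an MA(q) process with theta_0 = 1, the autocovariance is
  gamma(k) = sigma^2 * sum_{i=0..q-k} theta_i * theta_{i+k},
and rho(k) = gamma(k) / gamma(0). Sigma^2 cancels.
  numerator   = (1)*(0.152) = 0.152.
  denominator = (1)^2 + (-0.027)^2 + (0.285)^2 + (0.152)^2 = 1.105058.
  rho(3) = 0.152 / 1.105058 = 0.1375.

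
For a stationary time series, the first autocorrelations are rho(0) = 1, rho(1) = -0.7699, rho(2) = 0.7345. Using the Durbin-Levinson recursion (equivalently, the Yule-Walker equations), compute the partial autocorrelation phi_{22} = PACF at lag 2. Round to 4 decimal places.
\phi_{22} = 0.3481

The PACF at lag k is phi_{kk}, the last component of the solution
to the Yule-Walker system G_k phi = r_k where
  (G_k)_{ij} = rho(|i - j|), (r_k)_i = rho(i), i,j = 1..k.
Equivalently, Durbin-Levinson gives phi_{kk} iteratively:
  phi_{11} = rho(1)
  phi_{kk} = [rho(k) - sum_{j=1..k-1} phi_{k-1,j} rho(k-j)]
            / [1 - sum_{j=1..k-1} phi_{k-1,j} rho(j)],
  phi_{k,j} = phi_{k-1,j} - phi_{kk} phi_{k-1,k-j},  j = 1..k-1.
Step k = 1:
  phi_11 = rho(1) = -0.7699.
Step k = 2:
  phi_22 = [rho(2) - phi_11 rho(1)] / [1 - phi_11 rho(1)] = [0.7345 - (-0.7699)(-0.7699)] / [1 - (-0.7699)(-0.7699)]
         = 0.14175399 / 0.40725399 = 0.3481.
Therefore phi_{22} = 0.3481.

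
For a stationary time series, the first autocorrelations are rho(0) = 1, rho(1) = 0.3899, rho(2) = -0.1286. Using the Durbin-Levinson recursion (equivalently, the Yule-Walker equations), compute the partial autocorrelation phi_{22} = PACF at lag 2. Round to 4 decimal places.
\phi_{22} = -0.3309

The PACF at lag k is phi_{kk}, the last component of the solution
to the Yule-Walker system G_k phi = r_k where
  (G_k)_{ij} = rho(|i - j|), (r_k)_i = rho(i), i,j = 1..k.
Equivalently, Durbin-Levinson gives phi_{kk} iteratively:
  phi_{11} = rho(1)
  phi_{kk} = [rho(k) - sum_{j=1..k-1} phi_{k-1,j} rho(k-j)]
            / [1 - sum_{j=1..k-1} phi_{k-1,j} rho(j)],
  phi_{k,j} = phi_{k-1,j} - phi_{kk} phi_{k-1,k-j},  j = 1..k-1.
Step k = 1:
  phi_11 = rho(1) = 0.3899.
Step k = 2:
  phi_22 = [rho(2) - phi_11 rho(1)] / [1 - phi_11 rho(1)] = [-0.1286 - (0.3899)(0.3899)] / [1 - (0.3899)(0.3899)]
         = -0.28062201 / 0.84797799 = -0.3309.
Therefore phi_{22} = -0.3309.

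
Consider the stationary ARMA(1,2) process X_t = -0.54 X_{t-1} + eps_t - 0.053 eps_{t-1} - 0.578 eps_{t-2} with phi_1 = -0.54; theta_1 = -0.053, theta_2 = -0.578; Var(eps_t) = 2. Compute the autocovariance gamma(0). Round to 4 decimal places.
\gamma(0) = 2.8909

Multiply the model equation by X_{t-k} and take expectations. With theta_0 = psi_0 = 1 and psi_j the MA(infinity) weights, this gives
  gamma(k) - sum_i phi_i gamma(k-i) = c_k,
  c_k = sigma^2 * sum_{j=k..q} theta_j psi_{j-k}   (c_k = 0 for k > q),
using gamma(-m) = gamma(m).
psi-weights needed (psi_j = theta_j + sum_i phi_i psi_{j-i}):
  psi_1 = theta_1 + phi_1 = -0.053 + (-0.54) = -0.593
  psi_2 = theta_2 + phi_1 psi_1 = -0.578 + (-0.54)(-0.593) = -0.25778
Right-hand sides:
  c_0 = sigma^2 (1 + theta_1 psi_1 + theta_2 psi_2) = 2 * (1 + (-0.053)(-0.593) + (-0.578)(-0.25778)) = 2 * 1.180426 = 2.360852
  c_1 = sigma^2 (theta_1 + theta_2 psi_1) = 2 * (-0.053 + (-0.578)(-0.593)) = 0.579508
  c_2 = sigma^2 theta_2 = 2 * (-0.578) = -1.156
Equations for k = 0 and k = 1 (AR order 1):
  gamma(0) = phi_1 gamma(1) + c_0
  gamma(1) = phi_1 gamma(0) + c_1
Substituting the second into the first: gamma(0) (1 - phi_1^2) = c_0 + phi_1 c_1, so
  gamma(0) = (c_0 + phi_1 c_1) / (1 - phi_1^2) = (2.360852 + (-0.54)(0.579508)) / (1 - (-0.54)^2) = 2.047917 / 0.7084 = 2.890905.
Therefore gamma(0) = 2.8909 (to 4 decimal places).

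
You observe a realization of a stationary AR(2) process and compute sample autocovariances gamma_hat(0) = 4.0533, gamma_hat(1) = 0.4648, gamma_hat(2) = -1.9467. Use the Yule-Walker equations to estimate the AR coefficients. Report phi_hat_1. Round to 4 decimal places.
\hat\phi_{1} = 0.1720

The Yule-Walker equations for an AR(p) process read, in matrix form,
  Gamma_p phi = r_p,   with   (Gamma_p)_{ij} = gamma(|i - j|),
                       (r_p)_i = gamma(i),   i,j = 1..p.
Substitute the sample gammas (Toeplitz matrix and right-hand side of size 2):
  Gamma_p = [[4.0533, 0.4648], [0.4648, 4.0533]]
  r_p     = [0.4648, -1.9467]
Written out:
  4.0533 phi_1 + 0.4648 phi_2 = 0.4648
  0.4648 phi_1 + 4.0533 phi_2 = -1.9467
Solve by Cramer's rule:
  det = gamma(0)^2 - gamma(1)^2 = (4.0533)^2 - (0.4648)^2 = 16.42924089 - 0.21603904 = 16.21320185
  phi_hat_1 = [gamma(1) gamma(0) - gamma(1) gamma(2)] / det = [(0.4648)(4.0533) - (0.4648)(-1.9467)] / 16.21320185 = 2.7888 / 16.21320185 = 0.172
  phi_hat_2 = [gamma(0) gamma(2) - gamma(1)^2] / det = [(4.0533)(-1.9467) - (0.4648)^2] / 16.21320185 = -8.10659815 / 16.21320185 = -0.5
So phi_hat = [0.1720, -0.5000].
Therefore phi_hat_1 = 0.1720.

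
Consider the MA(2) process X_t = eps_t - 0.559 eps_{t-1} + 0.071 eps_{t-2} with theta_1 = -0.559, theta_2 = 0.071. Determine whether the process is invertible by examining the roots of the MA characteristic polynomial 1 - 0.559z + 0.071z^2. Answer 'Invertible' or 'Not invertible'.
\text{Invertible}

The MA(q) characteristic polynomial is P(z) = 1 - 0.559z + 0.071z^2.
Invertibility requires all roots to lie outside the unit circle, i.e. |z| > 1 for every root.
Set 1 + (-0.559) z + (0.071) z^2 = 0, i.e. a z^2 + b z + c = 0 with a = 0.071, b = -0.559, c = 1.
Discriminant D = b^2 - 4ac = (-0.559)^2 - 4*(0.071)*1 = 0.312481 - (0.284) = 0.028481.
D >= 0, so the roots are real: z = (-b +/- sqrt(D)) / (2a) = (0.559 +/- 0.168763) / (0.142).
  z_1 = (0.559 + 0.168763) / (0.142) = 5.1251,   |z_1| = 5.1251.
  z_2 = (0.559 - 0.168763) / (0.142) = 2.7481,   |z_2| = 2.7481.
Moduli of all roots: 5.1251, 2.7481.
All moduli strictly greater than 1? Yes.
Verdict: Invertible.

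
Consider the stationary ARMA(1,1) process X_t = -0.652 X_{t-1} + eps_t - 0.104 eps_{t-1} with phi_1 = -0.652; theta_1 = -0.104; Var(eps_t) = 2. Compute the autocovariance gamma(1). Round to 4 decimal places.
\gamma(1) = -2.8084

Multiply the model equation by X_{t-k} and take expectations. With theta_0 = psi_0 = 1 and psi_j the MA(infinity) weights, this gives
  gamma(k) - sum_i phi_i gamma(k-i) = c_k,
  c_k = sigma^2 * sum_{j=k..q} theta_j psi_{j-k}   (c_k = 0 for k > q),
using gamma(-m) = gamma(m).
psi-weights needed (psi_j = theta_j + sum_i phi_i psi_{j-i}):
  psi_1 = theta_1 + phi_1 = -0.104 + (-0.652) = -0.756
Right-hand sides:
  c_0 = sigma^2 (1 + theta_1 psi_1) = 2 * (1 + (-0.104)(-0.756)) = 2 * 1.078624 = 2.157248
  c_1 = sigma^2 theta_1 = 2 * (-0.104) = -0.208
  c_2 = 0
Equations for k = 0 and k = 1 (AR order 1):
  gamma(0) = phi_1 gamma(1) + c_0
  gamma(1) = phi_1 gamma(0) + c_1
Substituting the second into the first: gamma(0) (1 - phi_1^2) = c_0 + phi_1 c_1, so
  gamma(0) = (c_0 + phi_1 c_1) / (1 - phi_1^2) = (2.157248 + (-0.652)(-0.208)) / (1 - (-0.652)^2) = 2.292864 / 0.574896 = 3.988311.
  gamma(1) = phi_1 gamma(0) + c_1 = (-0.652)(3.988311) + (-0.208) = -2.808379.
Therefore gamma(1) = -2.8084 (to 4 decimal places).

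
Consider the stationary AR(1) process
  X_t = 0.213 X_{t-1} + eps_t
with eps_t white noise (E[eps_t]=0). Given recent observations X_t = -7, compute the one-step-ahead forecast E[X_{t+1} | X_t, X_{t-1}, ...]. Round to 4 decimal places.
E[X_{t+1} \mid \mathcal F_t] = -1.4910

For an AR(p) model X_t = c + sum_i phi_i X_{t-i} + eps_t, the
one-step-ahead conditional mean is
  E[X_{t+1} | X_t, ...] = c + sum_i phi_i X_{t+1-i}.
Substitute known values:
  E[X_{t+1} | ...] = (0.213) * (-7)
                   = -1.4910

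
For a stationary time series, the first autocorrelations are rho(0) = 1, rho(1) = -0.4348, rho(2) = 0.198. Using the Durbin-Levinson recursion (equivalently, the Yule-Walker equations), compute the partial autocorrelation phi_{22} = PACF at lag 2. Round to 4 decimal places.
\phi_{22} = 0.0110

The PACF at lag k is phi_{kk}, the last component of the solution
to the Yule-Walker system G_k phi = r_k where
  (G_k)_{ij} = rho(|i - j|), (r_k)_i = rho(i), i,j = 1..k.
Equivalently, Durbin-Levinson gives phi_{kk} iteratively:
  phi_{11} = rho(1)
  phi_{kk} = [rho(k) - sum_{j=1..k-1} phi_{k-1,j} rho(k-j)]
            / [1 - sum_{j=1..k-1} phi_{k-1,j} rho(j)],
  phi_{k,j} = phi_{k-1,j} - phi_{kk} phi_{k-1,k-j},  j = 1..k-1.
Step k = 1:
  phi_11 = rho(1) = -0.4348.
Step k = 2:
  phi_22 = [rho(2) - phi_11 rho(1)] / [1 - phi_11 rho(1)] = [0.198 - (-0.4348)(-0.4348)] / [1 - (-0.4348)(-0.4348)]
         = 0.00894896 / 0.81094896 = 0.011.
Therefore phi_{22} = 0.0110.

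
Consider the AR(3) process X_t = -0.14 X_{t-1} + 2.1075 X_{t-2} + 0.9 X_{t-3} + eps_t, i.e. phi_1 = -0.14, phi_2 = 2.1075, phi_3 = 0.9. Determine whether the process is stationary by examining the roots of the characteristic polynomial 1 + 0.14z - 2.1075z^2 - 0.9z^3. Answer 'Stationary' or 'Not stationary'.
\text{Not stationary}

The AR(p) characteristic polynomial is P(z) = 1 + 0.14z - 2.1075z^2 - 0.9z^3.
Stationarity requires all roots to lie outside the unit circle, i.e. |z| > 1 for every root.
Degree 3: look for a simple real root z0 first, then factor out (1 - z/z0) and solve the remaining quadratic.
Testing z0 = -0.8: P(-0.8) = 1 + (0.14)(-0.8) + (-2.1075)(-0.8)^2 + (-0.9)(-0.8)^3
  = 1 + (-0.112) + (-1.3488) + (0.4608) = 0.  So z_0 = -0.8 is a root, |z_0| = 0.8.
Divide out the factor (1 + 1.25 z) = (1 - z/z0) (since 1/z0 = -1.25):
  P(z) = (1 + 1.25 z)(1 + (-1.11) z + (-0.72) z^2)
  [check: z-coef -1.11 - (-1.25) = 0.14; z^2-coef -0.72 - (-1.25)(-1.11) = -2.1075; z^3-coef -(-1.25)(-0.72) = -0.9.]
Remaining roots from the quadratic factor 1 + (-1.11) z + (-0.72) z^2:
  Set 1 + (-1.11) z + (-0.72) z^2 = 0, i.e. a z^2 + b z + c = 0 with a = -0.72, b = -1.11, c = 1.
  Discriminant D = b^2 - 4ac = (-1.11)^2 - 4*(-0.72)*1 = 1.2321 - (-2.88) = 4.1121.
  D >= 0, so the roots are real: z = (-b +/- sqrt(D)) / (2a) = (1.11 +/- 2.027831) / (-1.44).
    z_1 = (1.11 + 2.027831) / (-1.44) = -2.179,   |z_1| = 2.179.
    z_2 = (1.11 - 2.027831) / (-1.44) = 0.6374,   |z_2| = 0.6374.
Moduli of all roots: 0.8000, 2.1790, 0.6374.
All moduli strictly greater than 1? No.
Verdict: Not stationary.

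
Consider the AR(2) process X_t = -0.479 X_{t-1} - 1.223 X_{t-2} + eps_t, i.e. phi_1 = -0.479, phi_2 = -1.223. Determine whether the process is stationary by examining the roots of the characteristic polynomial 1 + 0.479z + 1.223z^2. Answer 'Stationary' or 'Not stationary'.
\text{Not stationary}

The AR(p) characteristic polynomial is P(z) = 1 + 0.479z + 1.223z^2.
Stationarity requires all roots to lie outside the unit circle, i.e. |z| > 1 for every root.
Set 1 + (0.479) z + (1.223) z^2 = 0, i.e. a z^2 + b z + c = 0 with a = 1.223, b = 0.479, c = 1.
Discriminant D = b^2 - 4ac = (0.479)^2 - 4*(1.223)*1 = 0.229441 - (4.892) = -4.662559.
D < 0, so the roots are the complex-conjugate pair z = (-b +/- i sqrt(-D)) / (2a) = -0.1958 +/- 0.8828i.
For a conjugate pair |z|^2 = z * conj(z) = (product of roots) = c/a = 1/(1.223) = 0.817661, so |z| = sqrt(0.817661) = 0.9042 for both roots.
Moduli of all roots: 0.9042, 0.9042.
All moduli strictly greater than 1? No.
Verdict: Not stationary.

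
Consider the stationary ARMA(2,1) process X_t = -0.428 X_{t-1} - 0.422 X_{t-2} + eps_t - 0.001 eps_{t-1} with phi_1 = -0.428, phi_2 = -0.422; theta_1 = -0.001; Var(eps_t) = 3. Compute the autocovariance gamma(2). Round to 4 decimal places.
\gamma(2) = -1.1765

Multiply the model equation by X_{t-k} and take expectations. With theta_0 = psi_0 = 1 and psi_j the MA(infinity) weights, this gives
  gamma(k) - sum_i phi_i gamma(k-i) = c_k,
  c_k = sigma^2 * sum_{j=k..q} theta_j psi_{j-k}   (c_k = 0 for k > q),
using gamma(-m) = gamma(m).
psi-weights needed (psi_j = theta_j + sum_i phi_i psi_{j-i}):
  psi_1 = theta_1 + phi_1 = -0.001 + (-0.428) = -0.429
Right-hand sides:
  c_0 = sigma^2 (1 + theta_1 psi_1) = 3 * (1 + (-0.001)(-0.429)) = 3 * 1.000429 = 3.001287
  c_1 = sigma^2 theta_1 = 3 * (-0.001) = -0.003
  c_2 = 0
Equations for k = 0, 1, 2 (AR order 2, c_2 = 0):
  (E0) gamma(0) = phi_1 gamma(1) + phi_2 gamma(2) + c_0
  (E1) gamma(1) = phi_1 gamma(0) + phi_2 gamma(1) + c_1
  (E2) gamma(2) = phi_1 gamma(1) + phi_2 gamma(0)
From (E1): gamma(1) = A gamma(0) + B with
  A = phi_1 / (1 - phi_2) = -0.428 / 1.422 = -0.300985,   B = c_1 / (1 - phi_2) = -0.003 / 1.422 = -0.00211.
Insert (E2) into (E0): gamma(0) (1 - phi_2^2) = phi_1 (1 + phi_2) gamma(1) + c_0.
  phi_1 (1 + phi_2) = (-0.428)(0.578) = -0.247384,   1 - phi_2^2 = 0.821916.
Replace gamma(1) by A gamma(0) + B and collect gamma(0):
  gamma(0) [0.821916 - (-0.247384)(-0.300985)] = (-0.247384)(-0.00211) + 3.001287
  gamma(0) * 0.747457 = 3.001809
  gamma(0) = 3.001809 / 0.747457 = 4.016028.
  gamma(1) = A gamma(0) + B = (-0.300985)(4.016028) + (-0.00211) = -1.210872.
  gamma(2) = phi_1 gamma(1) + phi_2 gamma(0) = (-0.428)(-1.210872) + (-0.422)(4.016028) = -1.17651.
Therefore gamma(2) = -1.1765 (to 4 decimal places).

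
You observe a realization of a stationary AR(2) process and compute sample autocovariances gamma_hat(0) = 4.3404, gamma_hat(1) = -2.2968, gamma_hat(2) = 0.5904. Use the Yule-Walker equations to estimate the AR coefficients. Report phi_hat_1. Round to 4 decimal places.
\hat\phi_{1} = -0.6350

The Yule-Walker equations for an AR(p) process read, in matrix form,
  Gamma_p phi = r_p,   with   (Gamma_p)_{ij} = gamma(|i - j|),
                       (r_p)_i = gamma(i),   i,j = 1..p.
Substitute the sample gammas (Toeplitz matrix and right-hand side of size 2):
  Gamma_p = [[4.3404, -2.2968], [-2.2968, 4.3404]]
  r_p     = [-2.2968, 0.5904]
Written out:
  4.3404 phi_1 - 2.2968 phi_2 = -2.2968
  -2.2968 phi_1 + 4.3404 phi_2 = 0.5904
Solve by Cramer's rule:
  det = gamma(0)^2 - gamma(1)^2 = (4.3404)^2 - (-2.2968)^2 = 18.83907216 - 5.27529024 = 13.56378192
  phi_hat_1 = [gamma(1) gamma(0) - gamma(1) gamma(2)] / det = [(-2.2968)(4.3404) - (-2.2968)(0.5904)] / 13.56378192 = -8.613 / 13.56378192 = -0.635
  phi_hat_2 = [gamma(0) gamma(2) - gamma(1)^2] / det = [(4.3404)(0.5904) - (-2.2968)^2] / 13.56378192 = -2.71271808 / 13.56378192 = -0.2
So phi_hat = [-0.6350, -0.2000].
Therefore phi_hat_1 = -0.6350.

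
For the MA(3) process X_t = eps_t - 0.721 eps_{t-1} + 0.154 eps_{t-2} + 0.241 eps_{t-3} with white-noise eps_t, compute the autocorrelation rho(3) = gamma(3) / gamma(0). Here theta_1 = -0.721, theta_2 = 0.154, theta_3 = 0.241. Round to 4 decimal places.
\rho(3) = 0.1505

For an MA(q) process with theta_0 = 1, the autocovariance is
  gamma(k) = sigma^2 * sum_{i=0..q-k} theta_i * theta_{i+k},
and rho(k) = gamma(k) / gamma(0). Sigma^2 cancels.
  numerator   = (1)*(0.241) = 0.241.
  denominator = (1)^2 + (-0.721)^2 + (0.154)^2 + (0.241)^2 = 1.601638.
  rho(3) = 0.241 / 1.601638 = 0.1505.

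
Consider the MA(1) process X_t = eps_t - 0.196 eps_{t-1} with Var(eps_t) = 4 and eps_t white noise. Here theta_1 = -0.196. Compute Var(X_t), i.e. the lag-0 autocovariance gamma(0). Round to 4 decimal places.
\gamma(0) = 4.1537

For an MA(q) process X_t = eps_t + sum_i theta_i eps_{t-i} with
Var(eps_t) = sigma^2, the variance is
  gamma(0) = sigma^2 * (1 + sum_i theta_i^2).
  sum_i theta_i^2 = (-0.196)^2 = 0.038416.
  gamma(0) = 4 * (1 + 0.038416) = 4 * 1.038416 = 4.153664, which rounds to 4.1537.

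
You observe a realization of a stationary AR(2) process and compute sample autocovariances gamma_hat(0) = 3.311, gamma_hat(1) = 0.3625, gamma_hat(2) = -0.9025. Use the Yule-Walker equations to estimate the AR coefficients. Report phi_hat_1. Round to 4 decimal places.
\hat\phi_{1} = 0.1410

The Yule-Walker equations for an AR(p) process read, in matrix form,
  Gamma_p phi = r_p,   with   (Gamma_p)_{ij} = gamma(|i - j|),
                       (r_p)_i = gamma(i),   i,j = 1..p.
Substitute the sample gammas (Toeplitz matrix and right-hand side of size 2):
  Gamma_p = [[3.311, 0.3625], [0.3625, 3.311]]
  r_p     = [0.3625, -0.9025]
Written out:
  3.311 phi_1 + 0.3625 phi_2 = 0.3625
  0.3625 phi_1 + 3.311 phi_2 = -0.9025
Solve by Cramer's rule:
  det = gamma(0)^2 - gamma(1)^2 = (3.311)^2 - (0.3625)^2 = 10.962721 - 0.13140625 = 10.83131475
  phi_hat_1 = [gamma(1) gamma(0) - gamma(1) gamma(2)] / det = [(0.3625)(3.311) - (0.3625)(-0.9025)] / 10.83131475 = 1.52739375 / 10.83131475 = 0.141
  phi_hat_2 = [gamma(0) gamma(2) - gamma(1)^2] / det = [(3.311)(-0.9025) - (0.3625)^2] / 10.83131475 = -3.11958375 / 10.83131475 = -0.288
So phi_hat = [0.1410, -0.2880].
Therefore phi_hat_1 = 0.1410.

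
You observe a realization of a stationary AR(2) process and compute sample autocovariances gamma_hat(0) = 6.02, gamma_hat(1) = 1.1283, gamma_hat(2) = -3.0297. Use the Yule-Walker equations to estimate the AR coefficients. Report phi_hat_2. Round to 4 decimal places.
\hat\phi_{2} = -0.5580

The Yule-Walker equations for an AR(p) process read, in matrix form,
  Gamma_p phi = r_p,   with   (Gamma_p)_{ij} = gamma(|i - j|),
                       (r_p)_i = gamma(i),   i,j = 1..p.
Substitute the sample gammas (Toeplitz matrix and right-hand side of size 2):
  Gamma_p = [[6.02, 1.1283], [1.1283, 6.02]]
  r_p     = [1.1283, -3.0297]
Written out:
  6.02 phi_1 + 1.1283 phi_2 = 1.1283
  1.1283 phi_1 + 6.02 phi_2 = -3.0297
Solve by Cramer's rule:
  det = gamma(0)^2 - gamma(1)^2 = (6.02)^2 - (1.1283)^2 = 36.2404 - 1.27306089 = 34.96733911
  phi_hat_1 = [gamma(1) gamma(0) - gamma(1) gamma(2)] / det = [(1.1283)(6.02) - (1.1283)(-3.0297)] / 34.96733911 = 10.21077651 / 34.96733911 = 0.292
  phi_hat_2 = [gamma(0) gamma(2) - gamma(1)^2] / det = [(6.02)(-3.0297) - (1.1283)^2] / 34.96733911 = -19.51185489 / 34.96733911 = -0.558
So phi_hat = [0.2920, -0.5580].
Therefore phi_hat_2 = -0.5580.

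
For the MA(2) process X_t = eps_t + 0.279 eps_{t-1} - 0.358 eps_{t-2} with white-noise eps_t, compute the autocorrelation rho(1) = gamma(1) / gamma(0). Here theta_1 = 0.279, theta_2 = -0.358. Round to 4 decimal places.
\rho(1) = 0.1485

For an MA(q) process with theta_0 = 1, the autocovariance is
  gamma(k) = sigma^2 * sum_{i=0..q-k} theta_i * theta_{i+k},
and rho(k) = gamma(k) / gamma(0). Sigma^2 cancels.
  numerator   = (1)*(0.279) + (0.279)*(-0.358) = 0.179118.
  denominator = (1)^2 + (0.279)^2 + (-0.358)^2 = 1.206005.
  rho(1) = 0.179118 / 1.206005 = 0.1485.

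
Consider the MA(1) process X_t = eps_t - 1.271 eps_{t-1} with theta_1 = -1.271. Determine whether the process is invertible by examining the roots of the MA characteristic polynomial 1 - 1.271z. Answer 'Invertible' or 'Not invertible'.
\text{Not invertible}

The MA(q) characteristic polynomial is P(z) = 1 - 1.271z.
Invertibility requires all roots to lie outside the unit circle, i.e. |z| > 1 for every root.
This is linear in z: 1 + (-1.271) z = 0  =>  z = -1/(-1.271) = 0.786782,  |z| = 0.786782.
Moduli of all roots: 0.7868.
All moduli strictly greater than 1? No.
Verdict: Not invertible.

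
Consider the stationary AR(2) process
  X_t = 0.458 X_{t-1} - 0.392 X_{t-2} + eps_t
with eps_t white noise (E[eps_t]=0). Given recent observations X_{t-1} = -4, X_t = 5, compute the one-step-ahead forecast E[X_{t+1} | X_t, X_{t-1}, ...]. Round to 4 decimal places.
E[X_{t+1} \mid \mathcal F_t] = 3.8580

For an AR(p) model X_t = c + sum_i phi_i X_{t-i} + eps_t, the
one-step-ahead conditional mean is
  E[X_{t+1} | X_t, ...] = c + sum_i phi_i X_{t+1-i}.
Substitute known values:
  E[X_{t+1} | ...] = (0.458) * (5) + (-0.392) * (-4)
                   = 3.8580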